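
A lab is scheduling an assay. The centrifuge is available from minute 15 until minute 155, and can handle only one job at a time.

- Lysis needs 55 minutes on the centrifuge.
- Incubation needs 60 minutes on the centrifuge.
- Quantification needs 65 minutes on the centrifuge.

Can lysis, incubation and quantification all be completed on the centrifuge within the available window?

No

The centrifuge window is 155 − 15 = 140 minutes.
Running back to back, the jobs need 55 + 60 + 65 = 180 minutes on the centrifuge.
Since 180 > 140, they cannot all fit.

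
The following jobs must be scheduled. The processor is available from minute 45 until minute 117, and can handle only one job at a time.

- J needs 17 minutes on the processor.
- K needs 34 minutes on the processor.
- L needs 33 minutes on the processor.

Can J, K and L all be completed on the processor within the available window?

No

The processor window is 117 − 45 = 72 minutes.
Running back to back, the jobs need 17 + 34 + 33 = 84 minutes on the processor.
Since 84 > 72, they cannot all fit.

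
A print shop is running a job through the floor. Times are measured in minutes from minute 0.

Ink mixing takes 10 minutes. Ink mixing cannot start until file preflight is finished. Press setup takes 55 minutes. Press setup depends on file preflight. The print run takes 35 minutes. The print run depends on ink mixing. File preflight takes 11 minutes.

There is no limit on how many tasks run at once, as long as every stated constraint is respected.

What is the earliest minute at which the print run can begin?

21

Nothing blocks file preflight, so it runs from minute 0 to minute 11.
Ink mixing cannot begin until file preflight (finishes minute 11). It runs from minute 11 to 11 + 10 = minute 21.
The print run waits on ink mixing (finishes minute 21), so the earliest it can start is minute 21.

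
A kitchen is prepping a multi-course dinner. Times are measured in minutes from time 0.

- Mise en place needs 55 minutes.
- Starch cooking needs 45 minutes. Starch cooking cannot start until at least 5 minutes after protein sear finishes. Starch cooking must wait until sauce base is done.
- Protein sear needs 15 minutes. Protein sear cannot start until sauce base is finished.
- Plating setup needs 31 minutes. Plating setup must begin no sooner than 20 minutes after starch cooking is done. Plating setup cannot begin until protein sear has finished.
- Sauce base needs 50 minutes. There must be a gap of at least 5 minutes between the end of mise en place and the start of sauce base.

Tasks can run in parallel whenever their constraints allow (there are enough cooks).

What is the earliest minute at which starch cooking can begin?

Mise en place has no prerequisites, so it starts at minute 0 and finishes at minute 55.
Sauce base waits on mise en place (finishes minute 55, plus 5-minute gap → minute 60), so it starts at minute 60 and finishes at 60 + 50 = minute 110.
Protein sear cannot begin until sauce base (finishes minute 110). It runs from minute 110 to 110 + 15 = minute 125.
Starch cooking waits on protein sear (finishes minute 125, plus 5-minute gap → minute 130); sauce base (finishes minute 110). The latest of these is minute 130, which is the earliest starch cooking can start.

130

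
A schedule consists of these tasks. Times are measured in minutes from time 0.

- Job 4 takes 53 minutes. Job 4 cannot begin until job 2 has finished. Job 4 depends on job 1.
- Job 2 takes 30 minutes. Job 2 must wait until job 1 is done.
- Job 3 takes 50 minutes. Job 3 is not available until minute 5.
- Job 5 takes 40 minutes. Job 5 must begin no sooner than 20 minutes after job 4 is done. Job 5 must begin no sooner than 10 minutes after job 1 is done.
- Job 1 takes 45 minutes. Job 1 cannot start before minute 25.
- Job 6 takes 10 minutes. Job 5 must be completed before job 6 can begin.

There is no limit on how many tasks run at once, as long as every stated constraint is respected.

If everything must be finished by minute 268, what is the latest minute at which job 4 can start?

145

Job 6 has no dependents, so it just needs to finish by minute 268. Starting by 268 − 10 = minute 258 achieves that.
Job 5 feeds into job 6 (must start by minute 258); so job 5 must finish by minute 258 and therefore start by minute 218.
Since job 5 (must start by minute 218, minus 20-minute gap → minute 198) depends on it, job 4 must finish by minute 198. Backing off its 53-minute duration gives a latest start of minute 145.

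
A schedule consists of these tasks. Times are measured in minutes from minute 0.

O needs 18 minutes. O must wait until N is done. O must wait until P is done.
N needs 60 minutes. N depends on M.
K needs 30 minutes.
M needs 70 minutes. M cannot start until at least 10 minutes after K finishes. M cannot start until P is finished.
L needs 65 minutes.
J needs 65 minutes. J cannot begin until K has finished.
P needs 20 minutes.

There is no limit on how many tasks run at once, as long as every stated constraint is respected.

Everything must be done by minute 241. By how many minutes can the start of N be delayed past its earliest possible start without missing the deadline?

P can start immediately at minute 0; it finishes at minute 20.
K can start immediately at minute 0; it finishes at minute 30.
M needs all of K (finishes minute 30, plus 10-minute gap → minute 40); P (finishes minute 20). That puts its earliest start at minute 40; it finishes at 40 + 70 = minute 110.
N waits on M (finishes minute 110), so it starts at minute 110 and finishes at 110 + 60 = minute 170.

Working backward from the deadline:
O has no dependents, so it just needs to finish by minute 241. Starting by 241 − 18 = minute 223 achieves that.
N has to be done before O (must start by minute 223). That means finishing by minute 223, i.e. starting by 223 − 60 = minute 163.
So N can start as early as minute 110 and as late as minute 163, giving 163 − 110 = 53 minutes of slack.

53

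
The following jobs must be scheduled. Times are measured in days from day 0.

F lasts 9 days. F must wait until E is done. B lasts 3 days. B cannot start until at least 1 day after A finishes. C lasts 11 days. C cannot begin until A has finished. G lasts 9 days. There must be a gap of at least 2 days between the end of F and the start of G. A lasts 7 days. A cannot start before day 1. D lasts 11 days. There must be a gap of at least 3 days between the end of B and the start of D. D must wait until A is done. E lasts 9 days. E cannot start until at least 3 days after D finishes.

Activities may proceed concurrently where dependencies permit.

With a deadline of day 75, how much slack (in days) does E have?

A waits on its own release at day 1, so it starts at day 1 and finishes at 1 + 7 = day 8.
After A (finishes day 8, plus 1-day gap → day 9), B can start at day 9 and finishes at day 12.
D has to wait for B (finishes day 12, plus 3-day gap → day 15); A (finishes day 8). The latest of these is day 15, so D runs day 15 to 15 + 11 = day 26.
E waits on D (finishes day 26, plus 3-day gap → day 29), so it starts at day 29 and finishes at 29 + 9 = day 38.

Working backward from the deadline:
G must finish by day 75; it takes 9 days, so it must start by 75 − 9 = day 66.
F has to be done before G (must start by day 66, minus 2-day gap → day 64). That means finishing by day 64, i.e. starting by 64 − 9 = day 55.
Since F (must start by day 55) depends on it, E must finish by day 55. Backing off its 9-day duration gives a latest start of day 46.
So E can start as early as day 29 and as late as day 46, giving 46 − 29 = 17 days of slack.

17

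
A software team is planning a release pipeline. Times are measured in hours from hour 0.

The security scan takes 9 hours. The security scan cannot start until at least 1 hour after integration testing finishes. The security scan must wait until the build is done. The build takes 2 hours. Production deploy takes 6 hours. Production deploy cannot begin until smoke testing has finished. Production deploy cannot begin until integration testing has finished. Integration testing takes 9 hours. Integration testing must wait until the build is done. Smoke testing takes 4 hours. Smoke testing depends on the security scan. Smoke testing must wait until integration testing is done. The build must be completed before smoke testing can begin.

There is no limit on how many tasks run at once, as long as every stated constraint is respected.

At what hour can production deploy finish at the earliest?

The build can start immediately at hour 0; it finishes at hour 2.
Integration testing cannot begin until the build (finishes hour 2). It runs from hour 2 to 2 + 9 = hour 11.
The security scan needs all of integration testing (finishes hour 11, plus 1-hour gap → hour 12); the build (finishes hour 2). That puts its earliest start at hour 12; it finishes at 12 + 9 = hour 21.
Smoke testing cannot start until the security scan (finishes hour 21); integration testing (finishes hour 11); the build (finishes hour 2). The controlling bound is hour 21, so smoke testing finishes at 21 + 4 = hour 25.
Production deploy has to wait for smoke testing (finishes hour 25); integration testing (finishes hour 11). The latest of these is hour 25, so production deploy runs hour 25 to 25 + 6 = hour 31.

31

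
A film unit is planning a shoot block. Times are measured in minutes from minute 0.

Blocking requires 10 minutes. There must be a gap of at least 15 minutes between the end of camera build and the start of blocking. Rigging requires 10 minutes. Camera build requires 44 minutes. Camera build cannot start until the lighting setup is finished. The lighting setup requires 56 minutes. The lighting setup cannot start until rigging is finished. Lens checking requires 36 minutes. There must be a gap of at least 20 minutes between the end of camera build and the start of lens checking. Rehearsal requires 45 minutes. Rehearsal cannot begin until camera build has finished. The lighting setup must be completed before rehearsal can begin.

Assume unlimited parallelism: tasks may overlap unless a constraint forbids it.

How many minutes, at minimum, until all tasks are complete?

166

Rigging has no prerequisites, so it starts at minute 0 and finishes at minute 10.
After rigging (finishes minute 10), the lighting setup can start at minute 10 and finishes at minute 66.
Camera build cannot begin until the lighting setup (finishes minute 66). It runs from minute 66 to 66 + 44 = minute 110.
Rehearsal needs all of camera build (finishes minute 110); the lighting setup (finishes minute 66). That puts its earliest start at minute 110; it finishes at 110 + 45 = minute 155.
Blocking cannot begin until camera build (finishes minute 110, plus 15-minute gap → minute 125). It runs from minute 125 to 125 + 10 = minute 135.
After camera build (finishes minute 110, plus 20-minute gap → minute 130), lens checking can start at minute 130 and finishes at minute 166.
All tasks are finished once the last one completes. Finish times: Rigging at 10, The lighting setup at 66, Camera build at 110, Lens checking at 166, Blocking at 135, Rehearsal at 155. The latest is minute 166.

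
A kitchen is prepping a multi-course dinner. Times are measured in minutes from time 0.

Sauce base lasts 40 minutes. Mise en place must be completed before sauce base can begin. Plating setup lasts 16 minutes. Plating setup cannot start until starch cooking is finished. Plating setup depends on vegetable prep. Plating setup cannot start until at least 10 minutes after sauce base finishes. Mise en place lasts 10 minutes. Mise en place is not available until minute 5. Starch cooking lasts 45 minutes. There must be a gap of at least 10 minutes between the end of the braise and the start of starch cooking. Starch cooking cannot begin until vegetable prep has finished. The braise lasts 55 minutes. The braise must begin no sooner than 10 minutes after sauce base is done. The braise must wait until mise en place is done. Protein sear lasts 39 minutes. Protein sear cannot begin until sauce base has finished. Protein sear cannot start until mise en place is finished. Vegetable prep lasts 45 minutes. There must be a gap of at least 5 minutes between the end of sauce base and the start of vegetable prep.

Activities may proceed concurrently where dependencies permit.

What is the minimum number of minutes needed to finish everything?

191

After its own release at minute 5, mise en place can start at minute 5 and finishes at minute 15.
Sauce base cannot begin until mise en place (finishes minute 15). It runs from minute 15 to 15 + 40 = minute 55.
Vegetable prep cannot begin until sauce base (finishes minute 55, plus 5-minute gap → minute 60). It runs from minute 60 to 60 + 45 = minute 105.
Protein sear has to wait for sauce base (finishes minute 55); mise en place (finishes minute 15). The latest of these is minute 55, so protein sear runs minute 55 to 55 + 39 = minute 94.
The braise cannot start until sauce base (finishes minute 55, plus 10-minute gap → minute 65); mise en place (finishes minute 15). The controlling bound is minute 65, so the braise finishes at 65 + 55 = minute 120.
Starch cooking needs all of the braise (finishes minute 120, plus 10-minute gap → minute 130); vegetable prep (finishes minute 105). That puts its earliest start at minute 130; it finishes at 130 + 45 = minute 175.
Plating setup cannot start until starch cooking (finishes minute 175); vegetable prep (finishes minute 105); sauce base (finishes minute 55, plus 10-minute gap → minute 65). The controlling bound is minute 175, so plating setup finishes at 175 + 16 = minute 191.
All tasks are finished once the last one completes. Finish times: Mise en place at 15, Sauce base at 55, The braise at 120, Protein sear at 94, Vegetable prep at 105, Starch cooking at 175, Plating setup at 191. The latest is minute 191.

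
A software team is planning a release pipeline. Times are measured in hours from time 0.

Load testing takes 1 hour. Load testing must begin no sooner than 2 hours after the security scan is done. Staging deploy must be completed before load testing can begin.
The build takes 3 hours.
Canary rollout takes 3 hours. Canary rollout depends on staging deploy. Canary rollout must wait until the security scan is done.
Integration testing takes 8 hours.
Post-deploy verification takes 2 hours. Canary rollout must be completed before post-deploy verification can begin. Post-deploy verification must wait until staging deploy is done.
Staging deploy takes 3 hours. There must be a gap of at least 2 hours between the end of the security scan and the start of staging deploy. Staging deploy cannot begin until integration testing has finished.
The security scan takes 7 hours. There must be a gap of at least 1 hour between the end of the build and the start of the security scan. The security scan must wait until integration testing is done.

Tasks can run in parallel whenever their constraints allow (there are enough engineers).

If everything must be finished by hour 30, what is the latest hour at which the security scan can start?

Nothing follows post-deploy verification; the deadline of hour 30 is its only limit. It must start by 30 − 2 = hour 28.
Since post-deploy verification (must start by hour 28) depends on it, canary rollout must finish by hour 28. Backing off its 3-hour duration gives a latest start of hour 25.
Nothing follows load testing; the deadline of hour 30 is its only limit. It must start by 30 − 1 = hour 29.
For staging deploy: canary rollout (must start by hour 25); load testing (must start by hour 29); post-deploy verification (must start by hour 28). The most restrictive is hour 25; with a 3-hour duration, staging deploy must start by hour 22.
The security scan feeds staging deploy (must start by hour 22, minus 2-hour gap → hour 20); canary rollout (must start by hour 25); load testing (must start by hour 29, minus 2-hour gap → hour 27). Taking the minimum, the security scan must finish by hour 20 and start by 20 − 7 = hour 13.

13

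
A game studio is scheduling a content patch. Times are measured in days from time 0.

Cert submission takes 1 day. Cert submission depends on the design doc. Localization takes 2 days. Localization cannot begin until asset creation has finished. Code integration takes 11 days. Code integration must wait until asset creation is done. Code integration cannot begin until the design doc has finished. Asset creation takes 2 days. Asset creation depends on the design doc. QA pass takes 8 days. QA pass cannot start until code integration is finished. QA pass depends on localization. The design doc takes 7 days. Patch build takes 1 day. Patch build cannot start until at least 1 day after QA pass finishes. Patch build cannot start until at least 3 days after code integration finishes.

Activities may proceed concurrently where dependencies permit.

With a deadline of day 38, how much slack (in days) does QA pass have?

Nothing blocks the design doc, so it runs from day 0 to day 7.
Asset creation cannot begin until the design doc (finishes day 7). It runs from day 7 to 7 + 2 = day 9.
Localization waits on asset creation (finishes day 9), so it starts at day 9 and finishes at 9 + 2 = day 11.
For code integration: asset creation (finishes day 9); the design doc (finishes day 7). Taking the maximum gives a start of day 9, and it finishes at 9 + 11 = day 20.
QA pass cannot start until code integration (finishes day 20); localization (finishes day 11). The controlling bound is day 20, so QA pass finishes at 20 + 8 = day 28.

Working backward from the deadline:
To finish by day 38, patch build (duration 1) must start no later than day 37.
Since patch build (must start by day 37, minus 1-day gap → day 36) depends on it, QA pass must finish by day 36. Backing off its 8-day duration gives a latest start of day 28.
So QA pass can start as early as day 20 and as late as day 28, giving 28 − 20 = 8 days of slack.

8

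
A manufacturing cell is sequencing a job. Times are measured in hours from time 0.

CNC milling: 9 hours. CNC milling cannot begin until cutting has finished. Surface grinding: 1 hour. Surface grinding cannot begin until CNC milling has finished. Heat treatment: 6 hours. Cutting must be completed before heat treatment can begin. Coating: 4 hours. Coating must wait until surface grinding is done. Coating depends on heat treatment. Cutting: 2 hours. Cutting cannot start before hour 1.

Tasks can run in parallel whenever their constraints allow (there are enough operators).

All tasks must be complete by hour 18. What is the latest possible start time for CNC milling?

Coating has no dependents, so it just needs to finish by hour 18. Starting by 18 − 4 = hour 14 achieves that.
Surface grinding feeds into coating (must start by hour 14); so surface grinding must finish by hour 14 and therefore start by hour 13.
CNC milling feeds into surface grinding (must start by hour 13); so CNC milling must finish by hour 13 and therefore start by hour 4.

4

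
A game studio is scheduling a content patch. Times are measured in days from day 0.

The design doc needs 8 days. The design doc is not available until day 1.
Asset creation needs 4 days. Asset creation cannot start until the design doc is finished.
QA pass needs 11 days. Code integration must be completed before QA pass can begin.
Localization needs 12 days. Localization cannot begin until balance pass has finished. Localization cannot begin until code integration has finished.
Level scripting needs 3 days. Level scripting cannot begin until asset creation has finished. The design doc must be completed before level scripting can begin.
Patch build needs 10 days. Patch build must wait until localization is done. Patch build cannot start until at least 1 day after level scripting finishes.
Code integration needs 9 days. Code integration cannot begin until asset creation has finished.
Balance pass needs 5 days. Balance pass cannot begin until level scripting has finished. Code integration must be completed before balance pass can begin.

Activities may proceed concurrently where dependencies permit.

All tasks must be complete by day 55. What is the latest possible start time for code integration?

19

Patch build must finish by day 55; it takes 10 days, so it must start by 55 − 10 = day 45.
Localization feeds into patch build (must start by day 45); so localization must finish by day 45 and therefore start by day 33.
Balance pass has to be done before localization (must start by day 33). That means finishing by day 33, i.e. starting by 33 − 5 = day 28.
To finish by day 55, QA pass (duration 11) must start no later than day 44.
Code integration feeds balance pass (must start by day 28); localization (must start by day 33); QA pass (must start by day 44). Taking the minimum, code integration must finish by day 28 and start by 28 − 9 = day 19.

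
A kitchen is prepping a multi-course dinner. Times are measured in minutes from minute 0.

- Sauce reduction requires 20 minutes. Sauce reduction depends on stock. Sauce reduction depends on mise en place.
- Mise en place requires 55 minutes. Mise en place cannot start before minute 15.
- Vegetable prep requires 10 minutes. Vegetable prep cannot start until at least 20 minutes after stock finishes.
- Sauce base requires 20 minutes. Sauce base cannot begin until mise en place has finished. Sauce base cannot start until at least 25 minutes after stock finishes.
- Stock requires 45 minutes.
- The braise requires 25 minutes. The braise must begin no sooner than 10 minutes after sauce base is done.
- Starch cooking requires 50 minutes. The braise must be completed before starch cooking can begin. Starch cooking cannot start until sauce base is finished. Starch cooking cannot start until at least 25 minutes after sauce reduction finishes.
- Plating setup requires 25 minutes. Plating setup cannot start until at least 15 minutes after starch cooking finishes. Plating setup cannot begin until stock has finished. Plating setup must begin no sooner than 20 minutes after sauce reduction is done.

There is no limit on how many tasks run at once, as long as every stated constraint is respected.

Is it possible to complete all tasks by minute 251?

Yes

Nothing blocks stock, so it runs from minute 0 to minute 45.
Vegetable prep cannot begin until stock (finishes minute 45, plus 20-minute gap → minute 65). It runs from minute 65 to 65 + 10 = minute 75.
Mise en place waits on its own release at minute 15, so it starts at minute 15 and finishes at 15 + 55 = minute 70.
Sauce reduction needs all of stock (finishes minute 45); mise en place (finishes minute 70). That puts its earliest start at minute 70; it finishes at 70 + 20 = minute 90.
Sauce base cannot start until mise en place (finishes minute 70); stock (finishes minute 45, plus 25-minute gap → minute 70). The controlling bound is minute 70, so sauce base finishes at 70 + 20 = minute 90.
The braise cannot begin until sauce base (finishes minute 90, plus 10-minute gap → minute 100). It runs from minute 100 to 100 + 25 = minute 125.
Starch cooking has to wait for the braise (finishes minute 125); sauce base (finishes minute 90); sauce reduction (finishes minute 90, plus 25-minute gap → minute 115). The latest of these is minute 125, so starch cooking runs minute 125 to 125 + 50 = minute 175.
Plating setup needs all of starch cooking (finishes minute 175, plus 15-minute gap → minute 190); stock (finishes minute 45); sauce reduction (finishes minute 90, plus 20-minute gap → minute 110). That puts its earliest start at minute 190; it finishes at 190 + 25 = minute 215.
Every task is finished by minute 215, which is no later than the deadline of 251, so the schedule is feasible.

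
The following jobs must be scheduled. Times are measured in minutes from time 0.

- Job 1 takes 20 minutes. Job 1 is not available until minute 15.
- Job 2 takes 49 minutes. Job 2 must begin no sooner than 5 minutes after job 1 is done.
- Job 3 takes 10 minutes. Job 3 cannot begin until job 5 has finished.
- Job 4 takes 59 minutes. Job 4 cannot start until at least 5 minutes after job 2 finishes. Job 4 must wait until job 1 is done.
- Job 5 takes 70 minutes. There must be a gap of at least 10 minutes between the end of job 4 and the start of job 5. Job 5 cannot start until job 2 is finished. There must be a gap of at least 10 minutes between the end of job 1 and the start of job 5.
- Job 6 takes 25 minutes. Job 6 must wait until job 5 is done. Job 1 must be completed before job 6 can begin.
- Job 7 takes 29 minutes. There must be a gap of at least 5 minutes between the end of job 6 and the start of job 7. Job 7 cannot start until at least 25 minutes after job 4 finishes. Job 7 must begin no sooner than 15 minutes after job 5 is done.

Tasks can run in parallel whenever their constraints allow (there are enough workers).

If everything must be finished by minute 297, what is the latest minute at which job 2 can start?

45

Job 3 must finish by minute 297; it takes 10 minutes, so it must start by 297 − 10 = minute 287.
Nothing follows job 7; the deadline of minute 297 is its only limit. It must start by 297 − 29 = minute 268.
Job 6 has to be done before job 7 (must start by minute 268, minus 5-minute gap → minute 263). That means finishing by minute 263, i.e. starting by 263 − 25 = minute 238.
Job 5 must finish in time for job 3 (must start by minute 287); job 6 (must start by minute 238); job 7 (must start by minute 268, minus 15-minute gap → minute 253). The tightest is minute 238, so job 5 must start by 238 − 70 = minute 168.
For job 4: job 5 (must start by minute 168, minus 10-minute gap → minute 158); job 7 (must start by minute 268, minus 25-minute gap → minute 243). The most restrictive is minute 158; with a 59-minute duration, job 4 must start by minute 99.
Job 2 feeds job 4 (must start by minute 99, minus 5-minute gap → minute 94); job 5 (must start by minute 168). Taking the minimum, job 2 must finish by minute 94 and start by 94 − 49 = minute 45.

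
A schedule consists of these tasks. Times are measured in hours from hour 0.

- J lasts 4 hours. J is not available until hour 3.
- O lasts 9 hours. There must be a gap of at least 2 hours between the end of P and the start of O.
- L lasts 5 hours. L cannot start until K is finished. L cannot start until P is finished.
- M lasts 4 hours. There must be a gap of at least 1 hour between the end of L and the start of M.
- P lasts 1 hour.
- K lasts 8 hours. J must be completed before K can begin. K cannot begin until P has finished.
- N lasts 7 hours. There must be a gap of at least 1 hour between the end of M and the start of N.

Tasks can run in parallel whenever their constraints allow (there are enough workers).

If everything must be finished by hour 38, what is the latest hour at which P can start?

11

N must finish by hour 38; it takes 7 hours, so it must start by 38 − 7 = hour 31.
M feeds into N (must start by hour 31, minus 1-hour gap → hour 30); so M must finish by hour 30 and therefore start by hour 26.
L feeds into M (must start by hour 26, minus 1-hour gap → hour 25); so L must finish by hour 25 and therefore start by hour 20.
K must finish before L (must start by hour 20). With an 8-hour duration, K must start by 20 − 8 = hour 12.
Nothing follows O; the deadline of hour 38 is its only limit. It must start by 38 − 9 = hour 29.
P must finish in time for K (must start by hour 12); L (must start by hour 20); O (must start by hour 29, minus 2-hour gap → hour 27). The tightest is hour 12, so P must start by 12 − 1 = hour 11.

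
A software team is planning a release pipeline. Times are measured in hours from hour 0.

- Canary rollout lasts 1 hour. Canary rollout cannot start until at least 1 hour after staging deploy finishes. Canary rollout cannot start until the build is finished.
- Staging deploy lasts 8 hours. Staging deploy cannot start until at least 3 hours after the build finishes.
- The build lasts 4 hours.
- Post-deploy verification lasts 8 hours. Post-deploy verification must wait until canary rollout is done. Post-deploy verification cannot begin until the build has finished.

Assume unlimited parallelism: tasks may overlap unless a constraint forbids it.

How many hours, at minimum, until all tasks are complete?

The build has no prerequisites, so it starts at hour 0 and finishes at hour 4.
After the build (finishes hour 4, plus 3-hour gap → hour 7), staging deploy can start at hour 7 and finishes at hour 15.
Canary rollout has to wait for staging deploy (finishes hour 15, plus 1-hour gap → hour 16); the build (finishes hour 4). The latest of these is hour 16, so canary rollout runs hour 16 to 16 + 1 = hour 17.
Post-deploy verification has to wait for canary rollout (finishes hour 17); the build (finishes hour 4). The latest of these is hour 17, so post-deploy verification runs hour 17 to 17 + 8 = hour 25.
All tasks are finished once the last one completes. Finish times: The build at 4, Staging deploy at 15, Canary rollout at 17, Post-deploy verification at 25. The latest is hour 25.

25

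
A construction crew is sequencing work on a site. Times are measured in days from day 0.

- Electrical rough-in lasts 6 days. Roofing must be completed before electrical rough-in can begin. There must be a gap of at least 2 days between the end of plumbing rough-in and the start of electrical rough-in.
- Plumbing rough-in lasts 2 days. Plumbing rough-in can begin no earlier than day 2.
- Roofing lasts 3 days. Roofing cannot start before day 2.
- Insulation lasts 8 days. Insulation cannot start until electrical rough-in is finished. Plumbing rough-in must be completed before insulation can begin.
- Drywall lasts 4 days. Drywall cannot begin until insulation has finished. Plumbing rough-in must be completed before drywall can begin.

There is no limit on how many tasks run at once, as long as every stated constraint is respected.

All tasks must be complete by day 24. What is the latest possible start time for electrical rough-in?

Drywall must finish by day 24; it takes 4 days, so it must start by 24 − 4 = day 20.
Insulation feeds into drywall (must start by day 20); so insulation must finish by day 20 and therefore start by day 12.
Electrical rough-in has to be done before insulation (must start by day 12). That means finishing by day 12, i.e. starting by 12 − 6 = day 6.

6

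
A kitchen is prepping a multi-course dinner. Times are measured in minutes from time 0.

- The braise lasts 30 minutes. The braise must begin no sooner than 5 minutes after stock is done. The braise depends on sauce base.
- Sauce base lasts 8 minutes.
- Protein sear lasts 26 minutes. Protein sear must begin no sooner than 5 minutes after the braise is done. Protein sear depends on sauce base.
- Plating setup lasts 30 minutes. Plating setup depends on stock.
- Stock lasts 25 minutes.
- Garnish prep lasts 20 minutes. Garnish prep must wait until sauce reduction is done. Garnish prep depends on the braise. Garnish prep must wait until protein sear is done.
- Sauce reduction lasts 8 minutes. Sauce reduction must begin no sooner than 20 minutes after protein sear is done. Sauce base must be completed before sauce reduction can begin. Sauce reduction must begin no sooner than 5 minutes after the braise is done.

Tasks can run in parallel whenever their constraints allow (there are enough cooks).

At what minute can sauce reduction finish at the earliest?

Nothing blocks sauce base, so it runs from minute 0 to minute 8.
Nothing blocks stock, so it runs from minute 0 to minute 25.
The braise cannot start until stock (finishes minute 25, plus 5-minute gap → minute 30); sauce base (finishes minute 8). The controlling bound is minute 30, so the braise finishes at 30 + 30 = minute 60.
Protein sear has to wait for the braise (finishes minute 60, plus 5-minute gap → minute 65); sauce base (finishes minute 8). The latest of these is minute 65, so protein sear runs minute 65 to 65 + 26 = minute 91.
For sauce reduction: protein sear (finishes minute 91, plus 20-minute gap → minute 111); sauce base (finishes minute 8); the braise (finishes minute 60, plus 5-minute gap → minute 65). Taking the maximum gives a start of minute 111, and it finishes at 111 + 8 = minute 119.

119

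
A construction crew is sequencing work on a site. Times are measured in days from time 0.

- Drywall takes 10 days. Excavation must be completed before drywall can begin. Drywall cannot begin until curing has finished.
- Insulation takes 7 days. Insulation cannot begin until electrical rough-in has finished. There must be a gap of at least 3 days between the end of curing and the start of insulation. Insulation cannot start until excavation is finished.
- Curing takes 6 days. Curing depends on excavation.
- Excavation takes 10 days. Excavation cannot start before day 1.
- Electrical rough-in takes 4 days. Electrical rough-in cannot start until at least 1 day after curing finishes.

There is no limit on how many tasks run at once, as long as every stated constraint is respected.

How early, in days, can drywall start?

17

Excavation cannot begin until its own release at day 1. It runs from day 1 to 1 + 10 = day 11.
Curing waits on excavation (finishes day 11), so it starts at day 11 and finishes at 11 + 6 = day 17.
Drywall waits on excavation (finishes day 11); curing (finishes day 17). The latest of these is day 17, which is the earliest drywall can start.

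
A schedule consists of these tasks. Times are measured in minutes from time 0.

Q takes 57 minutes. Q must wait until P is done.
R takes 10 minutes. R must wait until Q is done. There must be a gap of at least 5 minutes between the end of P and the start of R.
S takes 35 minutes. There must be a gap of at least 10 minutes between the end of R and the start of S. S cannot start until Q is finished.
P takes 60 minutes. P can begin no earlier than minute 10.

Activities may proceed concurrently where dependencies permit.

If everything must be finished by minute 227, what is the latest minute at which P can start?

S must finish by minute 227; it takes 35 minutes, so it must start by 227 − 35 = minute 192.
R has to be done before S (must start by minute 192, minus 10-minute gap → minute 182). That means finishing by minute 182, i.e. starting by 182 − 10 = minute 172.
Q must finish in time for R (must start by minute 172); S (must start by minute 192). The tightest is minute 172, so Q must start by 172 − 57 = minute 115.
P must finish in time for Q (must start by minute 115); R (must start by minute 172, minus 5-minute gap → minute 167). The tightest is minute 115, so P must start by 115 − 60 = minute 55.

55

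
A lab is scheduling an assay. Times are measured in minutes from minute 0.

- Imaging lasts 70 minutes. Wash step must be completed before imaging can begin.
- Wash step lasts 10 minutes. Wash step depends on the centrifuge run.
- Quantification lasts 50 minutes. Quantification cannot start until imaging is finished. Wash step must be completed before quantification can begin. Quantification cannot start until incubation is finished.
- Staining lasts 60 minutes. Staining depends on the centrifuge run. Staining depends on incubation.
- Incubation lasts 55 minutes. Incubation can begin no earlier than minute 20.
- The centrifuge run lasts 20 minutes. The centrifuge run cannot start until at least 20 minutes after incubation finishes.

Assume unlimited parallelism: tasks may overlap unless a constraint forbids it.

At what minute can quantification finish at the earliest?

245

Incubation waits on its own release at minute 20, so it starts at minute 20 and finishes at 20 + 55 = minute 75.
The centrifuge run waits on incubation (finishes minute 75, plus 20-minute gap → minute 95), so it starts at minute 95 and finishes at 95 + 20 = minute 115.
After the centrifuge run (finishes minute 115), wash step can start at minute 115 and finishes at minute 125.
Imaging waits on wash step (finishes minute 125), so it starts at minute 125 and finishes at 125 + 70 = minute 195.
Quantification cannot start until imaging (finishes minute 195); wash step (finishes minute 125); incubation (finishes minute 75). The controlling bound is minute 195, so quantification finishes at 195 + 50 = minute 245.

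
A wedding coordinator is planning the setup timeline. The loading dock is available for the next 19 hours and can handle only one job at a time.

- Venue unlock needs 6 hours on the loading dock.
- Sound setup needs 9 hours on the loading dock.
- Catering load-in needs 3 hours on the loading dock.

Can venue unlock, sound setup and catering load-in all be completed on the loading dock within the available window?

Running back to back, the jobs need 6 + 9 + 3 = 18 hours on the loading dock.
Since 18 ≤ 19, they fit within the window.

Yes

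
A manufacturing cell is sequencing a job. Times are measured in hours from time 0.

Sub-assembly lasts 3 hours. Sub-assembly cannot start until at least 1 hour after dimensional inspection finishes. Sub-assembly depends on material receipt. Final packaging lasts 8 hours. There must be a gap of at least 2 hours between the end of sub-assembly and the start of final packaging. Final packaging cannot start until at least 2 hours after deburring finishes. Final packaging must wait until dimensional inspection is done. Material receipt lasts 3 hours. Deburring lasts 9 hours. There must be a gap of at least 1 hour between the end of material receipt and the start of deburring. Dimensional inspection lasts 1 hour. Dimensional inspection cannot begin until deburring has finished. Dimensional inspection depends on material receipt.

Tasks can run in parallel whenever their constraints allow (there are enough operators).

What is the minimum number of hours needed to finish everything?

Material receipt has no prerequisites, so it starts at hour 0 and finishes at hour 3.
After material receipt (finishes hour 3, plus 1-hour gap → hour 4), deburring can start at hour 4 and finishes at hour 13.
Dimensional inspection has to wait for deburring (finishes hour 13); material receipt (finishes hour 3). The latest of these is hour 13, so dimensional inspection runs hour 13 to 13 + 1 = hour 14.
Sub-assembly has to wait for dimensional inspection (finishes hour 14, plus 1-hour gap → hour 15); material receipt (finishes hour 3). The latest of these is hour 15, so sub-assembly runs hour 15 to 15 + 3 = hour 18.
For final packaging: sub-assembly (finishes hour 18, plus 2-hour gap → hour 20); deburring (finishes hour 13, plus 2-hour gap → hour 15); dimensional inspection (finishes hour 14). Taking the maximum gives a start of hour 20, and it finishes at 20 + 8 = hour 28.
All tasks are finished once the last one completes. Finish times: Material receipt at 3, Deburring at 13, Dimensional inspection at 14, Sub-assembly at 18, Final packaging at 28. The latest is hour 28.

28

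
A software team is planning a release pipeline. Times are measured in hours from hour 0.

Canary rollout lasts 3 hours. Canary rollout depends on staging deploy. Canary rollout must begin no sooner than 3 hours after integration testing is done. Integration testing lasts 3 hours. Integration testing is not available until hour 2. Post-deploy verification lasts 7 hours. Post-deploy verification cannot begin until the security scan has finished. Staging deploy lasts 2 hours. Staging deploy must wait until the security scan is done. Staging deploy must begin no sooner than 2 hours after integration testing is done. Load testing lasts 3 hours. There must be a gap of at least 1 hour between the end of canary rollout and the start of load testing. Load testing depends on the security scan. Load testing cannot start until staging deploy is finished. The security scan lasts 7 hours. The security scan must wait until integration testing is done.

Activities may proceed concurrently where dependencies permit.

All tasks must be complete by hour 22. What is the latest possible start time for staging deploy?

Load testing has no dependents, so it just needs to finish by hour 22. Starting by 22 − 3 = hour 19 achieves that.
Canary rollout feeds into load testing (must start by hour 19, minus 1-hour gap → hour 18); so canary rollout must finish by hour 18 and therefore start by hour 15.
Staging deploy must finish in time for canary rollout (must start by hour 15); load testing (must start by hour 19). The tightest is hour 15, so staging deploy must start by 15 − 2 = hour 13.

13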